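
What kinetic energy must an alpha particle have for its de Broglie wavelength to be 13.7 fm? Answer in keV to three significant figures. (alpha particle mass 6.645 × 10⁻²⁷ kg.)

KE = 1100 keV

p = h/λ = 6.626 × 10⁻³⁴ / 1.370 × 10⁻¹⁴ = 4.836 × 10⁻²⁰ kg·m/s.
KE = p²/(2m) = (4.836 × 10⁻²⁰)² / (2 × 6.645 × 10⁻²⁷) = 1.760 × 10⁻¹³ J = 1100 keV.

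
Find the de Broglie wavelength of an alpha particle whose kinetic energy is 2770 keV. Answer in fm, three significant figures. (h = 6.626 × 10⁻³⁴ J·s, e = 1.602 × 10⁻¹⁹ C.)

KE = 2770 keV = 4.438 × 10⁻¹³ J.
p = √(2mKE) = √(2 × 6.645 × 10⁻²⁷ × 4.438 × 10⁻¹³) = 7.680 × 10⁻²⁰ kg·m/s.
λ = h/p = 6.626 × 10⁻³⁴ / 7.680 × 10⁻²⁰ = 8.63 × 10⁻¹⁵ m = 8.63 fm.

λ = 8.63 fm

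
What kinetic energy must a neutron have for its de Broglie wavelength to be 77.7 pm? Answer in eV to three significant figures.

p = h/λ = 6.626 × 10⁻³⁴ / 7.770 × 10⁻¹¹ = 8.528 × 10⁻²⁴ kg·m/s.
KE = p²/(2m) = (8.528 × 10⁻²⁴)² / (2 × 1.675 × 10⁻²⁷) = 2.171 × 10⁻²⁰ J = 0.136 eV.

KE = 0.136 eV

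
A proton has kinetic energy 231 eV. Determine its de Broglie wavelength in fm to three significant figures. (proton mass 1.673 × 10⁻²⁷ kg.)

λ = 1880 fm

KE = 231 eV = 3.701 × 10⁻¹⁷ J.
p = √(2mKE) = √(2 × 1.673 × 10⁻²⁷ × 3.701 × 10⁻¹⁷) = 3.519 × 10⁻²² kg·m/s.
λ = h/p = 6.626 × 10⁻³⁴ / 3.519 × 10⁻²² = 1.88 × 10⁻¹² m = 1880 fm.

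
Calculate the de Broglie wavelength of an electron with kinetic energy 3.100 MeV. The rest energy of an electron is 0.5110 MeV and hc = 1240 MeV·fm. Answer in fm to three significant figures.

Total energy E = KE + m₀c² = 3.100 + 0.5110 = 3.6110 MeV.
(pc)² = E² − (m₀c²)² = (3.6110)² − (0.5110)² = 12.78 MeV², so pc = 3.575 MeV.
λ = hc/(pc) = 1240 MeV·fm / 3.575 MeV = 347 fm.

λ = 347 fm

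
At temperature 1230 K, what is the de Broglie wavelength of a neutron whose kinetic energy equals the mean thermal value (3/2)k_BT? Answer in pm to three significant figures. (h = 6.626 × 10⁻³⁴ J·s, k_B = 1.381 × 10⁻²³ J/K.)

KE = (3/2)k_BT = 1.5 × 1.381 × 10⁻²³ × 1230 = 2.548 × 10⁻²⁰ J.
p = √(2mKE) = √(2 × 1.675 × 10⁻²⁷ × 2.548 × 10⁻²⁰) = 9.239 × 10⁻²⁴ kg·m/s.
λ = h/p = 7.17 × 10⁻¹¹ m = 71.7 pm.

λ = 71.7 pm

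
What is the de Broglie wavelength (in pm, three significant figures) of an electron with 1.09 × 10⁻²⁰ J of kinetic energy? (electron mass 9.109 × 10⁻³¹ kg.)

λ = 4700 pm

p = √(2mKE) = √(2 × 9.109 × 10⁻³¹ × 1.090 × 10⁻²⁰) = 1.409 × 10⁻²⁵ kg·m/s.
λ = h/p = 6.626 × 10⁻³⁴ / 1.409 × 10⁻²⁵ = 4.70 × 10⁻⁹ m = 4700 pm.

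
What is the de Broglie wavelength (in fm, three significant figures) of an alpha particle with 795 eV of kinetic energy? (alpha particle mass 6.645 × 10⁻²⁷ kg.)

KE = 795 eV = 1.274 × 10⁻¹⁶ J.
p = √(2mKE) = √(2 × 6.645 × 10⁻²⁷ × 1.274 × 10⁻¹⁶) = 1.301 × 10⁻²¹ kg·m/s.
λ = h/p = 6.626 × 10⁻³⁴ / 1.301 × 10⁻²¹ = 5.09 × 10⁻¹³ m = 509 fm.

λ = 509 fm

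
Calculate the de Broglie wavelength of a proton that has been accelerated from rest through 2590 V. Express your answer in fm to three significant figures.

KE = eV = 1.602 × 10⁻¹⁹ × 2590 = 4.149 × 10⁻¹⁶ J.
p = √(2mKE) = √(2 × 1.673 × 10⁻²⁷ × 4.149 × 10⁻¹⁶) = 1.178 × 10⁻²¹ kg·m/s.
λ = h/p = 6.626 × 10⁻³⁴ / 1.178 × 10⁻²¹ = 5.62 × 10⁻¹³ m = 562 fm.

λ = 562 fm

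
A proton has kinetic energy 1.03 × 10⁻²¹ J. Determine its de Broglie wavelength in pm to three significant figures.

λ = 357 pm

p = √(2mKE) = √(2 × 1.673 × 10⁻²⁷ × 1.030 × 10⁻²¹) = 1.856 × 10⁻²⁴ kg·m/s.
λ = h/p = 6.626 × 10⁻³⁴ / 1.856 × 10⁻²⁴ = 3.57 × 10⁻¹⁰ m = 357 pm.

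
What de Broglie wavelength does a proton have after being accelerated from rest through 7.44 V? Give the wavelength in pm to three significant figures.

λ = 10.5 pm

KE = eV = 1.602 × 10⁻¹⁹ × 7.440 = 1.192 × 10⁻¹⁸ J.
p = √(2mKE) = √(2 × 1.673 × 10⁻²⁷ × 1.192 × 10⁻¹⁸) = 6.315 × 10⁻²³ kg·m/s.
λ = h/p = 6.626 × 10⁻³⁴ / 6.315 × 10⁻²³ = 1.05 × 10⁻¹¹ m = 10.5 pm.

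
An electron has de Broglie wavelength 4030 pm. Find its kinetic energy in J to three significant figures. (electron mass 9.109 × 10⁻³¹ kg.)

p = h/λ = 6.626 × 10⁻³⁴ / 4.030 × 10⁻⁹ = 1.644 × 10⁻²⁵ kg·m/s.
KE = p²/(2m) = (1.644 × 10⁻²⁵)² / (2 × 9.109 × 10⁻³¹) = 1.484 × 10⁻²⁰ J = 1.48 × 10⁻²⁰ J.

KE = 1.48 × 10⁻²⁰ J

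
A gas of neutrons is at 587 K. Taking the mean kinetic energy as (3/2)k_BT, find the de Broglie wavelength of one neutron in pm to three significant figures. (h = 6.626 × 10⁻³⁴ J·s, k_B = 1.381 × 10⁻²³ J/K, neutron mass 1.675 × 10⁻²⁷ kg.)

λ = 104 pm

KE = (3/2)k_BT = 1.5 × 1.381 × 10⁻²³ × 587 = 1.216 × 10⁻²⁰ J.
p = √(2mKE) = √(2 × 1.675 × 10⁻²⁷ × 1.216 × 10⁻²⁰) = 6.382 × 10⁻²⁴ kg·m/s.
λ = h/p = 1.04 × 10⁻¹⁰ m = 104 pm.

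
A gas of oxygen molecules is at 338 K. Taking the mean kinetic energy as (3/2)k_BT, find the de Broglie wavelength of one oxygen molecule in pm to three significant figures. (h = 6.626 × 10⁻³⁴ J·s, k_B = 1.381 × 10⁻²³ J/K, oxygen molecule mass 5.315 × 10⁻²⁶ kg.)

KE = (3/2)k_BT = 1.5 × 1.381 × 10⁻²³ × 338 = 7.002 × 10⁻²¹ J.
p = √(2mKE) = √(2 × 5.315 × 10⁻²⁶ × 7.002 × 10⁻²¹) = 2.728 × 10⁻²³ kg·m/s.
λ = h/p = 2.43 × 10⁻¹¹ m = 24.3 pm.

λ = 24.3 pm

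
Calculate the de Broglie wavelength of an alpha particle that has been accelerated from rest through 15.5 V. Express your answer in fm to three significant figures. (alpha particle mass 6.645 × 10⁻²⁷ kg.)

KE = 2eV = 2 × 1.602 × 10⁻¹⁹ × 15.50 = 4.966 × 10⁻¹⁸ J.
p = √(2mKE) = √(2 × 6.645 × 10⁻²⁷ × 4.966 × 10⁻¹⁸) = 2.569 × 10⁻²² kg·m/s.
λ = h/p = 6.626 × 10⁻³⁴ / 2.569 × 10⁻²² = 2.58 × 10⁻¹² m = 2580 fm.

λ = 2580 fm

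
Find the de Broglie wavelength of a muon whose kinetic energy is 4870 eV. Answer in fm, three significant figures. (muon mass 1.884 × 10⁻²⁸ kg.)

KE = 4870 eV = 7.802 × 10⁻¹⁶ J.
p = √(2mKE) = √(2 × 1.884 × 10⁻²⁸ × 7.802 × 10⁻¹⁶) = 5.422 × 10⁻²² kg·m/s.
λ = h/p = 6.626 × 10⁻³⁴ / 5.422 × 10⁻²² = 1.22 × 10⁻¹² m = 1220 fm.

λ = 1220 fm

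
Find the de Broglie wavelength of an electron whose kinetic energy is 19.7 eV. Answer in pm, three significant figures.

KE = 19.7 eV = 3.156 × 10⁻¹⁸ J.
p = √(2mKE) = √(2 × 9.109 × 10⁻³¹ × 3.156 × 10⁻¹⁸) = 2.398 × 10⁻²⁴ kg·m/s.
λ = h/p = 6.626 × 10⁻³⁴ / 2.398 × 10⁻²⁴ = 2.76 × 10⁻¹⁰ m = 276 pm.

λ = 276 pm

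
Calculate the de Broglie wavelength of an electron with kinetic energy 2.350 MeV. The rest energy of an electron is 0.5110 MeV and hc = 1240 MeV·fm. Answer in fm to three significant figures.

λ = 440 fm

Total energy E = KE + m₀c² = 2.350 + 0.5110 = 2.8610 MeV.
(pc)² = E² − (m₀c²)² = (2.8610)² − (0.5110)² = 7.924 MeV², so pc = 2.815 MeV.
λ = hc/(pc) = 1240 MeV·fm / 2.815 MeV = 440 fm.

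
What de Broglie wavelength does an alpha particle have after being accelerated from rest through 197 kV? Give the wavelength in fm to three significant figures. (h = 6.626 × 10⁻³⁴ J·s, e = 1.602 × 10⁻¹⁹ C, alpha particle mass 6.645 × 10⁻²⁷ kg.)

KE = 2eV = 2 × 1.602 × 10⁻¹⁹ × 1.970 × 10⁵ = 6.312 × 10⁻¹⁴ J.
p = √(2mKE) = √(2 × 6.645 × 10⁻²⁷ × 6.312 × 10⁻¹⁴) = 2.896 × 10⁻²⁰ kg·m/s.
λ = h/p = 6.626 × 10⁻³⁴ / 2.896 × 10⁻²⁰ = 2.29 × 10⁻¹⁴ m = 22.9 fm.

λ = 22.9 fm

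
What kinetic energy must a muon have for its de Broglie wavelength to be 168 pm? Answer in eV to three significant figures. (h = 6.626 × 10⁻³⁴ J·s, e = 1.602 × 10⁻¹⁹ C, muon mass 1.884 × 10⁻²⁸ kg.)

p = h/λ = 6.626 × 10⁻³⁴ / 1.680 × 10⁻¹⁰ = 3.944 × 10⁻²⁴ kg·m/s.
KE = p²/(2m) = (3.944 × 10⁻²⁴)² / (2 × 1.884 × 10⁻²⁸) = 4.128 × 10⁻²⁰ J = 0.258 eV.

KE = 0.258 eV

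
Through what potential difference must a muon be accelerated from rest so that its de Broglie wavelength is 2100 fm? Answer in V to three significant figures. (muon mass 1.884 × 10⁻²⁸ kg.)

p = h/λ = 6.626 × 10⁻³⁴ / 2.100 × 10⁻¹² = 3.155 × 10⁻²² kg·m/s.
KE = p²/(2m) = 2.642 × 10⁻¹⁶ J.
V = KE/e = 2.642 × 10⁻¹⁶ / (1.602 × 10⁻¹⁹) = 1650 V.

V = 1650 V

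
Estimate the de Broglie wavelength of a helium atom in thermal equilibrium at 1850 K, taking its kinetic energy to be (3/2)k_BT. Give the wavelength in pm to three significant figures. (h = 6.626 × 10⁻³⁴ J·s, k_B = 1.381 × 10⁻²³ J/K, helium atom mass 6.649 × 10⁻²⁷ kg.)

λ = 29.4 pm

KE = (3/2)k_BT = 1.5 × 1.381 × 10⁻²³ × 1850 = 3.832 × 10⁻²⁰ J.
p = √(2mKE) = √(2 × 6.649 × 10⁻²⁷ × 3.832 × 10⁻²⁰) = 2.257 × 10⁻²³ kg·m/s.
λ = h/p = 2.94 × 10⁻¹¹ m = 29.4 pm.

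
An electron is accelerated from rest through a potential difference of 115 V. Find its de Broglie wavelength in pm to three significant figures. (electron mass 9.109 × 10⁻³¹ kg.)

KE = eV = 1.602 × 10⁻¹⁹ × 115.0 = 1.842 × 10⁻¹⁷ J.
p = √(2mKE) = √(2 × 9.109 × 10⁻³¹ × 1.842 × 10⁻¹⁷) = 5.793 × 10⁻²⁴ kg·m/s.
λ = h/p = 6.626 × 10⁻³⁴ / 5.793 × 10⁻²⁴ = 1.14 × 10⁻¹⁰ m = 114 pm.

λ = 114 pm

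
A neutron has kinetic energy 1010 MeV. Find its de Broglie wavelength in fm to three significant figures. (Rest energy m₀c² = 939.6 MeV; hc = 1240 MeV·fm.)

λ = 0.726 fm

Total energy E = KE + m₀c² = 1010 + 939.6 = 1949.6 MeV.
(pc)² = E² − (m₀c²)² = (1949.6)² − (939.6)² = 2.918 × 10⁶ MeV², so pc = 1708 MeV.
λ = hc/(pc) = 1240 MeV·fm / 1708 MeV = 0.726 fm.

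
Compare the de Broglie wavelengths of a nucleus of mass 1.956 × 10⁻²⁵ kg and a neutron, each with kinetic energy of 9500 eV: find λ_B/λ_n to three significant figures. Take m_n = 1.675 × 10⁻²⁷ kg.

λ_B/λ_n = 0.0925

At fixed KE, p = √(2mKE) so λ = h/p ∝ 1/√m.
λ_B/λ_n = √(m_n/m_B) = √(1.675 × 10⁻²⁷/1.956 × 10⁻²⁵) = √(8.563 × 10⁻³) = 0.0925.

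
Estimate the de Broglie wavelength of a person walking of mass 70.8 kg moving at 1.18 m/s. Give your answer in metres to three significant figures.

p = mv = 70.8 × 1.18 = 8.354 × 10¹ kg·m/s.
λ = h/p = 6.626 × 10⁻³⁴ / 8.354 × 10¹ = 7.93 × 10⁻³⁶ m.

λ = 7.93 × 10⁻³⁶ m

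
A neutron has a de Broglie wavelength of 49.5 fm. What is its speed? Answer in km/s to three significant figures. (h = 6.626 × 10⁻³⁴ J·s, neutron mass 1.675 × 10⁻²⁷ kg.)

v = 7990 km/s

p = h/λ = 6.626 × 10⁻³⁴ / 4.950 × 10⁻¹⁴ = 1.339 × 10⁻²⁰ kg·m/s.
v = p/m = 1.339 × 10⁻²⁰ / 1.675 × 10⁻²⁷ = 7.99 × 10⁶ m/s = 7990 km/s.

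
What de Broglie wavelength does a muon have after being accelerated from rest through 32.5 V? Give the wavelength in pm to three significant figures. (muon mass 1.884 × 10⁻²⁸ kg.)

λ = 15.0 pm

KE = eV = 1.602 × 10⁻¹⁹ × 32.50 = 5.207 × 10⁻¹⁸ J.
p = √(2mKE) = √(2 × 1.884 × 10⁻²⁸ × 5.207 × 10⁻¹⁸) = 4.429 × 10⁻²³ kg·m/s.
λ = h/p = 6.626 × 10⁻³⁴ / 4.429 × 10⁻²³ = 1.50 × 10⁻¹¹ m = 15.0 pm.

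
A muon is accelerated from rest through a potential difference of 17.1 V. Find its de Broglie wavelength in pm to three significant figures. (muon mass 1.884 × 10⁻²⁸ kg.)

λ = 20.6 pm

KE = eV = 1.602 × 10⁻¹⁹ × 17.10 = 2.739 × 10⁻¹⁸ J.
p = √(2mKE) = √(2 × 1.884 × 10⁻²⁸ × 2.739 × 10⁻¹⁸) = 3.213 × 10⁻²³ kg·m/s.
λ = h/p = 6.626 × 10⁻³⁴ / 3.213 × 10⁻²³ = 2.06 × 10⁻¹¹ m = 20.6 pm.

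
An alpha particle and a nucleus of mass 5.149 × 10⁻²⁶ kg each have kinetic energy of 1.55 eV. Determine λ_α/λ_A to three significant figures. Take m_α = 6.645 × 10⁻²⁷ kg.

λ_α/λ_A = 2.78

At fixed KE, p = √(2mKE) so λ = h/p ∝ 1/√m.
λ_α/λ_A = √(m_A/m_α) = √(5.149 × 10⁻²⁶/6.645 × 10⁻²⁷) = √(7.749) = 2.78.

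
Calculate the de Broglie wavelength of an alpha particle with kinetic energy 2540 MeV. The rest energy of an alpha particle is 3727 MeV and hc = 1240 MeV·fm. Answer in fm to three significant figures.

Total energy E = KE + m₀c² = 2540 + 3727 = 6267 MeV.
(pc)² = E² − (m₀c²)² = (6267)² − (3727)² = 2.538 × 10⁷ MeV², so pc = 5038 MeV.
λ = hc/(pc) = 1240 MeV·fm / 5038 MeV = 0.246 fm.

λ = 0.246 fm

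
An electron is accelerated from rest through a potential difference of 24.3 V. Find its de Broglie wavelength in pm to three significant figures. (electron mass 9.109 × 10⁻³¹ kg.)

KE = eV = 1.602 × 10⁻¹⁹ × 24.30 = 3.893 × 10⁻¹⁸ J.
p = √(2mKE) = √(2 × 9.109 × 10⁻³¹ × 3.893 × 10⁻¹⁸) = 2.663 × 10⁻²⁴ kg·m/s.
λ = h/p = 6.626 × 10⁻³⁴ / 2.663 × 10⁻²⁴ = 2.49 × 10⁻¹⁰ m = 249 pm.

λ = 249 pm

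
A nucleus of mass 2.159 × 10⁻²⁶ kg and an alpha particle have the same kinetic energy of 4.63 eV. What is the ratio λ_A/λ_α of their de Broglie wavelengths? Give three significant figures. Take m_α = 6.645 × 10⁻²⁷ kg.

At fixed KE, p = √(2mKE) so λ = h/p ∝ 1/√m.
λ_A/λ_α = √(m_α/m_A) = √(6.645 × 10⁻²⁷/2.159 × 10⁻²⁶) = √(0.3078) = 0.555.

λ_A/λ_α = 0.555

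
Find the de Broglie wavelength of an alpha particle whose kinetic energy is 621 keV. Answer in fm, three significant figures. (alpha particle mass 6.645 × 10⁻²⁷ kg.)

KE = 621 keV = 9.948 × 10⁻¹⁴ J.
p = √(2mKE) = √(2 × 6.645 × 10⁻²⁷ × 9.948 × 10⁻¹⁴) = 3.636 × 10⁻²⁰ kg·m/s.
λ = h/p = 6.626 × 10⁻³⁴ / 3.636 × 10⁻²⁰ = 1.82 × 10⁻¹⁴ m = 18.2 fm.

λ = 18.2 fm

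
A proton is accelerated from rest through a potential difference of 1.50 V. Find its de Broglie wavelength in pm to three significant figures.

λ = 23.4 pm

KE = eV = 1.602 × 10⁻¹⁹ × 1.500 = 2.403 × 10⁻¹⁹ J.
p = √(2mKE) = √(2 × 1.673 × 10⁻²⁷ × 2.403 × 10⁻¹⁹) = 2.836 × 10⁻²³ kg·m/s.
λ = h/p = 6.626 × 10⁻³⁴ / 2.836 × 10⁻²³ = 2.34 × 10⁻¹¹ m = 23.4 pm.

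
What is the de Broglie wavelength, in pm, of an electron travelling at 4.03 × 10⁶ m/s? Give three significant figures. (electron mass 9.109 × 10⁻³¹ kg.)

p = mv = 9.109 × 10⁻³¹ × 4.03 × 10⁶ = 3.671 × 10⁻²⁴ kg·m/s.
λ = h/p = 6.626 × 10⁻³⁴ / 3.671 × 10⁻²⁴ = 1.80 × 10⁻¹⁰ m = 180 pm.

λ = 180 pm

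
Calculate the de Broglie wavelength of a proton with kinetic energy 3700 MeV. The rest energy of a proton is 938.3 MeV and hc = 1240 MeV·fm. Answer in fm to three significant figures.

λ = 0.273 fm

Total energy E = KE + m₀c² = 3700 + 938.3 = 4638.3 MeV.
(pc)² = E² − (m₀c²)² = (4638.3)² − (938.3)² = 2.063 × 10⁷ MeV², so pc = 4542 MeV.
λ = hc/(pc) = 1240 MeV·fm / 4542 MeV = 0.273 fm.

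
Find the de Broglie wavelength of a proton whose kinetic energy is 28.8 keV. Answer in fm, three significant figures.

λ = 169 fm

KE = 28.8 keV = 4.614 × 10⁻¹⁵ J.
p = √(2mKE) = √(2 × 1.673 × 10⁻²⁷ × 4.614 × 10⁻¹⁵) = 3.929 × 10⁻²¹ kg·m/s.
λ = h/p = 6.626 × 10⁻³⁴ / 3.929 × 10⁻²¹ = 1.69 × 10⁻¹³ m = 169 fm.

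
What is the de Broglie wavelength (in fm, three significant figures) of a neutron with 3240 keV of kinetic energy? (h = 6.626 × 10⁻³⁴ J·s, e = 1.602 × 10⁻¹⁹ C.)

KE = 3240 keV = 5.190 × 10⁻¹³ J.
p = √(2mKE) = √(2 × 1.675 × 10⁻²⁷ × 5.190 × 10⁻¹³) = 4.170 × 10⁻²⁰ kg·m/s.
λ = h/p = 6.626 × 10⁻³⁴ / 4.170 × 10⁻²⁰ = 1.59 × 10⁻¹⁴ m = 15.9 fm.

λ = 15.9 fm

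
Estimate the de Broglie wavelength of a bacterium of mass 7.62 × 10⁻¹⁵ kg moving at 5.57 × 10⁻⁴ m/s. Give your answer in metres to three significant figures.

p = mv = 7.62 × 10⁻¹⁵ × 5.57 × 10⁻⁴ = 4.244 × 10⁻¹⁸ kg·m/s.
λ = h/p = 6.626 × 10⁻³⁴ / 4.244 × 10⁻¹⁸ = 1.56 × 10⁻¹⁶ m.

λ = 1.56 × 10⁻¹⁶ m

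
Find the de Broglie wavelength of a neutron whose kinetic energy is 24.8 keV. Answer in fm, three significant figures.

λ = 182 fm

KE = 24.8 keV = 3.973 × 10⁻¹⁵ J.
p = √(2mKE) = √(2 × 1.675 × 10⁻²⁷ × 3.973 × 10⁻¹⁵) = 3.648 × 10⁻²¹ kg·m/s.
λ = h/p = 6.626 × 10⁻³⁴ / 3.648 × 10⁻²¹ = 1.82 × 10⁻¹³ m = 182 fm.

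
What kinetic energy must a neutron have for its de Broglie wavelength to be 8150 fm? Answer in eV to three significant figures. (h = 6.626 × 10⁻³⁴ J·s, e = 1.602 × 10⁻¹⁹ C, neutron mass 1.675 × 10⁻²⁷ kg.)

p = h/λ = 6.626 × 10⁻³⁴ / 8.150 × 10⁻¹² = 8.130 × 10⁻²³ kg·m/s.
KE = p²/(2m) = (8.130 × 10⁻²³)² / (2 × 1.675 × 10⁻²⁷) = 1.973 × 10⁻¹⁸ J = 12.3 eV.

KE = 12.3 eV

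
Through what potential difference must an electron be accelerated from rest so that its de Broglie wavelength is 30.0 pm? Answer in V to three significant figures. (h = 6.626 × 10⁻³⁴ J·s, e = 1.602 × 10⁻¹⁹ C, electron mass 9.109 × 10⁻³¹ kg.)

V = 1670 V

p = h/λ = 6.626 × 10⁻³⁴ / 3.000 × 10⁻¹¹ = 2.209 × 10⁻²³ kg·m/s.
KE = p²/(2m) = 2.678 × 10⁻¹⁶ J.
V = KE/e = 2.678 × 10⁻¹⁶ / (1.602 × 10⁻¹⁹) = 1670 V.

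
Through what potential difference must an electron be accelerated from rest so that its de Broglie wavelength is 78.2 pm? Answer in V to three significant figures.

p = h/λ = 6.626 × 10⁻³⁴ / 7.820 × 10⁻¹¹ = 8.473 × 10⁻²⁴ kg·m/s.
KE = p²/(2m) = 3.941 × 10⁻¹⁷ J.
V = KE/e = 3.941 × 10⁻¹⁷ / (1.602 × 10⁻¹⁹) = 246 V.

V = 246 V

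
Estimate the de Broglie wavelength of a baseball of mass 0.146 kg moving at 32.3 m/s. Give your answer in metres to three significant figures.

p = mv = 0.146 × 32.3 = 4.716 kg·m/s.
λ = h/p = 6.626 × 10⁻³⁴ / 4.716 = 1.41 × 10⁻³⁴ m.

λ = 1.41 × 10⁻³⁴ m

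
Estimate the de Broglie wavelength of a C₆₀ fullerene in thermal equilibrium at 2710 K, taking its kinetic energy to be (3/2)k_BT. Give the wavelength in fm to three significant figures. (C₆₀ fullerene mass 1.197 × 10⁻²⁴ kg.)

λ = 1810 fm

KE = (3/2)k_BT = 1.5 × 1.381 × 10⁻²³ × 2710 = 5.614 × 10⁻²⁰ J.
p = √(2mKE) = √(2 × 1.197 × 10⁻²⁴ × 5.614 × 10⁻²⁰) = 3.666 × 10⁻²² kg·m/s.
λ = h/p = 1.81 × 10⁻¹² m = 1810 fm.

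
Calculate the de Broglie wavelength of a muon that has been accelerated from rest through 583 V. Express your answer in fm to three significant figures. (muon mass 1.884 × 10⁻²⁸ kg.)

KE = eV = 1.602 × 10⁻¹⁹ × 583.0 = 9.340 × 10⁻¹⁷ J.
p = √(2mKE) = √(2 × 1.884 × 10⁻²⁸ × 9.340 × 10⁻¹⁷) = 1.876 × 10⁻²² kg·m/s.
λ = h/p = 6.626 × 10⁻³⁴ / 1.876 × 10⁻²² = 3.53 × 10⁻¹² m = 3530 fm.

λ = 3530 fm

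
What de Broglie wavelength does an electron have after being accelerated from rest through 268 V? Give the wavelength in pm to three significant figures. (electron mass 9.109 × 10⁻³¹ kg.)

λ = 74.9 pm

KE = eV = 1.602 × 10⁻¹⁹ × 268.0 = 4.293 × 10⁻¹⁷ J.
p = √(2mKE) = √(2 × 9.109 × 10⁻³¹ × 4.293 × 10⁻¹⁷) = 8.844 × 10⁻²⁴ kg·m/s.
λ = h/p = 6.626 × 10⁻³⁴ / 8.844 × 10⁻²⁴ = 7.49 × 10⁻¹¹ m = 74.9 pm.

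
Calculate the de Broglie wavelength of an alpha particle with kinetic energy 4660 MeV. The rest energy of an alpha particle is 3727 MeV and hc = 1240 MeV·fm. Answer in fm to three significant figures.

λ = 0.165 fm

Total energy E = KE + m₀c² = 4660 + 3727 = 8387 MeV.
(pc)² = E² − (m₀c²)² = (8387)² − (3727)² = 5.645 × 10⁷ MeV², so pc = 7513 MeV.
λ = hc/(pc) = 1240 MeV·fm / 7513 MeV = 0.165 fm.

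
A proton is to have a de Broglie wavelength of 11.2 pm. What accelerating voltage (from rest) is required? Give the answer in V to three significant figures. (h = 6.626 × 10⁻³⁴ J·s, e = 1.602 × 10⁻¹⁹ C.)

p = h/λ = 6.626 × 10⁻³⁴ / 1.120 × 10⁻¹¹ = 5.916 × 10⁻²³ kg·m/s.
KE = p²/(2m) = 1.046 × 10⁻¹⁸ J.
V = KE/e = 1.046 × 10⁻¹⁸ / (1.602 × 10⁻¹⁹) = 6.53 V.

V = 6.53 V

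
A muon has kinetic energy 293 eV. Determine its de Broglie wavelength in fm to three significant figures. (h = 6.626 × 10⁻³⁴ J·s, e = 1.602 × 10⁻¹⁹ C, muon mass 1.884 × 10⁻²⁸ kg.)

KE = 293 eV = 4.694 × 10⁻¹⁷ J.
p = √(2mKE) = √(2 × 1.884 × 10⁻²⁸ × 4.694 × 10⁻¹⁷) = 1.330 × 10⁻²² kg·m/s.
λ = h/p = 6.626 × 10⁻³⁴ / 1.330 × 10⁻²² = 4.98 × 10⁻¹² m = 4980 fm.

λ = 4980 fm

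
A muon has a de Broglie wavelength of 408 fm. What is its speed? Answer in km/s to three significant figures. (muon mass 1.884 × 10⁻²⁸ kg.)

p = h/λ = 6.626 × 10⁻³⁴ / 4.080 × 10⁻¹³ = 1.624 × 10⁻²¹ kg·m/s.
v = p/m = 1.624 × 10⁻²¹ / 1.884 × 10⁻²⁸ = 8.62 × 10⁶ m/s = 8620 km/s.

v = 8620 km/s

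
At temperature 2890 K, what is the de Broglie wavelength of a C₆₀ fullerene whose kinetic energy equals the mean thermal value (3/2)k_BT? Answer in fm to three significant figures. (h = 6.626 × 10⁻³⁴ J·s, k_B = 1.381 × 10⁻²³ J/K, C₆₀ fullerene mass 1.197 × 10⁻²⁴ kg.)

λ = 1750 fm

KE = (3/2)k_BT = 1.5 × 1.381 × 10⁻²³ × 2890 = 5.987 × 10⁻²⁰ J.
p = √(2mKE) = √(2 × 1.197 × 10⁻²⁴ × 5.987 × 10⁻²⁰) = 3.786 × 10⁻²² kg·m/s.
λ = h/p = 1.75 × 10⁻¹² m = 1750 fm.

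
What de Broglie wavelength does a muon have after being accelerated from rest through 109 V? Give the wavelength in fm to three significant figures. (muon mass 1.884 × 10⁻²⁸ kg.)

KE = eV = 1.602 × 10⁻¹⁹ × 109.0 = 1.746 × 10⁻¹⁷ J.
p = √(2mKE) = √(2 × 1.884 × 10⁻²⁸ × 1.746 × 10⁻¹⁷) = 8.111 × 10⁻²³ kg·m/s.
λ = h/p = 6.626 × 10⁻³⁴ / 8.111 × 10⁻²³ = 8.17 × 10⁻¹² m = 8170 fm.

λ = 8170 fm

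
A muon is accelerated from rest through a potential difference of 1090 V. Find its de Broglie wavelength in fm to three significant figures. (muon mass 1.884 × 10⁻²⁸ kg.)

λ = 2580 fm

KE = eV = 1.602 × 10⁻¹⁹ × 1090 = 1.746 × 10⁻¹⁶ J.
p = √(2mKE) = √(2 × 1.884 × 10⁻²⁸ × 1.746 × 10⁻¹⁶) = 2.565 × 10⁻²² kg·m/s.
λ = h/p = 6.626 × 10⁻³⁴ / 2.565 × 10⁻²² = 2.58 × 10⁻¹² m = 2580 fm.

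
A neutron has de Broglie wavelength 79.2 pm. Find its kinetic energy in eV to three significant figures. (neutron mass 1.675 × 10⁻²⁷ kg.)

KE = 0.130 eV

p = h/λ = 6.626 × 10⁻³⁴ / 7.920 × 10⁻¹¹ = 8.366 × 10⁻²⁴ kg·m/s.
KE = p²/(2m) = (8.366 × 10⁻²⁴)² / (2 × 1.675 × 10⁻²⁷) = 2.089 × 10⁻²⁰ J = 0.130 eV.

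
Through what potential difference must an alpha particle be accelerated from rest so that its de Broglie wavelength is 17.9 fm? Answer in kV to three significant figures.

p = h/λ = 6.626 × 10⁻³⁴ / 1.790 × 10⁻¹⁴ = 3.702 × 10⁻²⁰ kg·m/s.
KE = p²/(2m) = 1.031 × 10⁻¹³ J.
V = KE/2e = 1.031 × 10⁻¹³ / (2 × 1.602 × 10⁻¹⁹) = 322 kV.

V = 322 kV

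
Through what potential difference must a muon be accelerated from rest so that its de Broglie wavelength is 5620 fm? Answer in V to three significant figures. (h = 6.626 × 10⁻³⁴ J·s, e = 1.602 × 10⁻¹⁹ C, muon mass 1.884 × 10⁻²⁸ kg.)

p = h/λ = 6.626 × 10⁻³⁴ / 5.620 × 10⁻¹² = 1.179 × 10⁻²² kg·m/s.
KE = p²/(2m) = 3.689 × 10⁻¹⁷ J.
V = KE/e = 3.689 × 10⁻¹⁷ / (1.602 × 10⁻¹⁹) = 230 V.

V = 230 V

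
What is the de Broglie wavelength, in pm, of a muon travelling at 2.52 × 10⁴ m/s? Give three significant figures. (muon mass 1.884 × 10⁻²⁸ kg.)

λ = 140 pm

p = mv = 1.884 × 10⁻²⁸ × 2.52 × 10⁴ = 4.748 × 10⁻²⁴ kg·m/s.
λ = h/p = 6.626 × 10⁻³⁴ / 4.748 × 10⁻²⁴ = 1.40 × 10⁻¹⁰ m = 140 pm.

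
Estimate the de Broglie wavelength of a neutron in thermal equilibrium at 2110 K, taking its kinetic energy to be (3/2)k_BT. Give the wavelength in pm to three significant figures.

KE = (3/2)k_BT = 1.5 × 1.381 × 10⁻²³ × 2110 = 4.371 × 10⁻²⁰ J.
p = √(2mKE) = √(2 × 1.675 × 10⁻²⁷ × 4.371 × 10⁻²⁰) = 1.210 × 10⁻²³ kg·m/s.
λ = h/p = 5.48 × 10⁻¹¹ m = 54.8 pm.

λ = 54.8 pm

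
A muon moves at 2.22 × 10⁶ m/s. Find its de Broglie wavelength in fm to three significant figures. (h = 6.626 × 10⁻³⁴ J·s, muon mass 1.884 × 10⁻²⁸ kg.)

λ = 1580 fm

p = mv = 1.884 × 10⁻²⁸ × 2.22 × 10⁶ = 4.182 × 10⁻²² kg·m/s.
λ = h/p = 6.626 × 10⁻³⁴ / 4.182 × 10⁻²² = 1.58 × 10⁻¹² m = 1580 fm.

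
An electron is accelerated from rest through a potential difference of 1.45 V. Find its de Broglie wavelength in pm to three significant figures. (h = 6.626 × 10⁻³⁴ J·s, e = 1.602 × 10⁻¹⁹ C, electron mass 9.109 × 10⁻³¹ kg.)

λ = 1020 pm

KE = eV = 1.602 × 10⁻¹⁹ × 1.450 = 2.323 × 10⁻¹⁹ J.
p = √(2mKE) = √(2 × 9.109 × 10⁻³¹ × 2.323 × 10⁻¹⁹) = 6.505 × 10⁻²⁵ kg·m/s.
λ = h/p = 6.626 × 10⁻³⁴ / 6.505 × 10⁻²⁵ = 1.02 × 10⁻⁹ m = 1020 pm.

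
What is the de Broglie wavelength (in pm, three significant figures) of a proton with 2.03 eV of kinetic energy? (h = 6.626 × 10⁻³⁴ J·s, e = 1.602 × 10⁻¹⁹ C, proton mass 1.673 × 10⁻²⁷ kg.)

KE = 2.03 eV = 3.252 × 10⁻¹⁹ J.
p = √(2mKE) = √(2 × 1.673 × 10⁻²⁷ × 3.252 × 10⁻¹⁹) = 3.299 × 10⁻²³ kg·m/s.
λ = h/p = 6.626 × 10⁻³⁴ / 3.299 × 10⁻²³ = 2.01 × 10⁻¹¹ m = 20.1 pm.

λ = 20.1 pm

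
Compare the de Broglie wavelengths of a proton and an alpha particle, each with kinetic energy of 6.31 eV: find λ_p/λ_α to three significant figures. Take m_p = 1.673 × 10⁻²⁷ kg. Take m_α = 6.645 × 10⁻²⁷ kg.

At fixed KE, p = √(2mKE) so λ = h/p ∝ 1/√m.
λ_p/λ_α = √(m_α/m_p) = √(6.645 × 10⁻²⁷/1.673 × 10⁻²⁷) = √(3.972) = 1.99.

λ_p/λ_α = 1.99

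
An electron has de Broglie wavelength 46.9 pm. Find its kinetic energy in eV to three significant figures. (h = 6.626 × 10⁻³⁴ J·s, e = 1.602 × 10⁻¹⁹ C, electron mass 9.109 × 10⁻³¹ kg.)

p = h/λ = 6.626 × 10⁻³⁴ / 4.690 × 10⁻¹¹ = 1.413 × 10⁻²³ kg·m/s.
KE = p²/(2m) = (1.413 × 10⁻²³)² / (2 × 9.109 × 10⁻³¹) = 1.096 × 10⁻¹⁶ J = 684 eV.

KE = 684 eV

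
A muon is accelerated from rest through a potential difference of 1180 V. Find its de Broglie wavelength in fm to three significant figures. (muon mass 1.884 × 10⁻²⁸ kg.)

KE = eV = 1.602 × 10⁻¹⁹ × 1180 = 1.890 × 10⁻¹⁶ J.
p = √(2mKE) = √(2 × 1.884 × 10⁻²⁸ × 1.890 × 10⁻¹⁶) = 2.669 × 10⁻²² kg·m/s.
λ = h/p = 6.626 × 10⁻³⁴ / 2.669 × 10⁻²² = 2.48 × 10⁻¹² m = 2480 fm.

λ = 2480 fm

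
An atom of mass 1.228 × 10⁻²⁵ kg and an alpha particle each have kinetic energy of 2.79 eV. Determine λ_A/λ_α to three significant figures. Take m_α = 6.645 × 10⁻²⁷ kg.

λ_A/λ_α = 0.233

At fixed KE, p = √(2mKE) so λ = h/p ∝ 1/√m.
λ_A/λ_α = √(m_α/m_A) = √(6.645 × 10⁻²⁷/1.228 × 10⁻²⁵) = √(0.05411) = 0.233.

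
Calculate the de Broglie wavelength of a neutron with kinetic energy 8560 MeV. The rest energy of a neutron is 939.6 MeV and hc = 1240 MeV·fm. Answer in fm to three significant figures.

Total energy E = KE + m₀c² = 8560 + 939.6 = 9499.6 MeV.
(pc)² = E² − (m₀c²)² = (9499.6)² − (939.6)² = 8.936 × 10⁷ MeV², so pc = 9453 MeV.
λ = hc/(pc) = 1240 MeV·fm / 9453 MeV = 0.131 fm.

λ = 0.131 fm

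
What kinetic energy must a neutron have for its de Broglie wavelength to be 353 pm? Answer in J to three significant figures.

KE = 1.05 × 10⁻²¹ J

p = h/λ = 6.626 × 10⁻³⁴ / 3.530 × 10⁻¹⁰ = 1.877 × 10⁻²⁴ kg·m/s.
KE = p²/(2m) = (1.877 × 10⁻²⁴)² / (2 × 1.675 × 10⁻²⁷) = 1.052 × 10⁻²¹ J = 1.05 × 10⁻²¹ J.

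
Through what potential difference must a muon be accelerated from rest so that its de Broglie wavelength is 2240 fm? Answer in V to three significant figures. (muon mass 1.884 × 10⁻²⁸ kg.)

p = h/λ = 6.626 × 10⁻³⁴ / 2.240 × 10⁻¹² = 2.958 × 10⁻²² kg·m/s.
KE = p²/(2m) = 2.322 × 10⁻¹⁶ J.
V = KE/e = 2.322 × 10⁻¹⁶ / (1.602 × 10⁻¹⁹) = 1450 V.

V = 1450 V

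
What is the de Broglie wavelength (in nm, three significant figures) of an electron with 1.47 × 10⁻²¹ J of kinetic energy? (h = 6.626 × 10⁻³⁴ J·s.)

p = √(2mKE) = √(2 × 9.109 × 10⁻³¹ × 1.470 × 10⁻²¹) = 5.175 × 10⁻²⁶ kg·m/s.
λ = h/p = 6.626 × 10⁻³⁴ / 5.175 × 10⁻²⁶ = 1.28 × 10⁻⁸ m = 12.8 nm.

λ = 12.8 nm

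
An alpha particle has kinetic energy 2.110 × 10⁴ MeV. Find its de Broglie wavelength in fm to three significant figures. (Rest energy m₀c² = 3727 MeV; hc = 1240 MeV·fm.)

λ = 0.0505 fm

Total energy E = KE + m₀c² = 2.110 × 10⁴ + 3727 = 24827 MeV.
(pc)² = E² − (m₀c²)² = (24827)² − (3727)² = 6.025 × 10⁸ MeV², so pc = 2.455 × 10⁴ MeV.
λ = hc/(pc) = 1240 MeV·fm / 2.455 × 10⁴ MeV = 0.0505 fm.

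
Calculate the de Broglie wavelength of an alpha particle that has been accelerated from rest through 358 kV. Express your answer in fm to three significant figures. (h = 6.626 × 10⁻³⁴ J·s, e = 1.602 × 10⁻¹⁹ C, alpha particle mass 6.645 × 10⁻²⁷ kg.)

KE = 2eV = 2 × 1.602 × 10⁻¹⁹ × 3.580 × 10⁵ = 1.147 × 10⁻¹³ J.
p = √(2mKE) = √(2 × 6.645 × 10⁻²⁷ × 1.147 × 10⁻¹³) = 3.904 × 10⁻²⁰ kg·m/s.
λ = h/p = 6.626 × 10⁻³⁴ / 3.904 × 10⁻²⁰ = 1.70 × 10⁻¹⁴ m = 17.0 fm.

λ = 17.0 fm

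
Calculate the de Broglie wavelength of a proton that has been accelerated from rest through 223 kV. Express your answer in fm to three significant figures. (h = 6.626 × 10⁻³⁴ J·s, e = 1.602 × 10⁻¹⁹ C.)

KE = eV = 1.602 × 10⁻¹⁹ × 2.230 × 10⁵ = 3.572 × 10⁻¹⁴ J.
p = √(2mKE) = √(2 × 1.673 × 10⁻²⁷ × 3.572 × 10⁻¹⁴) = 1.093 × 10⁻²⁰ kg·m/s.
λ = h/p = 6.626 × 10⁻³⁴ / 1.093 × 10⁻²⁰ = 6.06 × 10⁻¹⁴ m = 60.6 fm.

λ = 60.6 fm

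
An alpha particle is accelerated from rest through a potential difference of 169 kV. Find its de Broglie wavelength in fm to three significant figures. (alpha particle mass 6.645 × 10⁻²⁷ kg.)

KE = 2eV = 2 × 1.602 × 10⁻¹⁹ × 1.690 × 10⁵ = 5.415 × 10⁻¹⁴ J.
p = √(2mKE) = √(2 × 6.645 × 10⁻²⁷ × 5.415 × 10⁻¹⁴) = 2.683 × 10⁻²⁰ kg·m/s.
λ = h/p = 6.626 × 10⁻³⁴ / 2.683 × 10⁻²⁰ = 2.47 × 10⁻¹⁴ m = 24.7 fm.

λ = 24.7 fm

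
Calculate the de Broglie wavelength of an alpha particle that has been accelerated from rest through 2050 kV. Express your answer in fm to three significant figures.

KE = 2eV = 2 × 1.602 × 10⁻¹⁹ × 2.050 × 10⁶ = 6.568 × 10⁻¹³ J.
p = √(2mKE) = √(2 × 6.645 × 10⁻²⁷ × 6.568 × 10⁻¹³) = 9.343 × 10⁻²⁰ kg·m/s.
λ = h/p = 6.626 × 10⁻³⁴ / 9.343 × 10⁻²⁰ = 7.09 × 10⁻¹⁵ m = 7.09 fm.

λ = 7.09 fm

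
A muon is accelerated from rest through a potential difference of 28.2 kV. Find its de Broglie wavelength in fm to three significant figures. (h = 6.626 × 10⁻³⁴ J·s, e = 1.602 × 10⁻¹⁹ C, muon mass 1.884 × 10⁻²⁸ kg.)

λ = 508 fm

KE = eV = 1.602 × 10⁻¹⁹ × 2.820 × 10⁴ = 4.518 × 10⁻¹⁵ J.
p = √(2mKE) = √(2 × 1.884 × 10⁻²⁸ × 4.518 × 10⁻¹⁵) = 1.305 × 10⁻²¹ kg·m/s.
λ = h/p = 6.626 × 10⁻³⁴ / 1.305 × 10⁻²¹ = 5.08 × 10⁻¹³ m = 508 fm.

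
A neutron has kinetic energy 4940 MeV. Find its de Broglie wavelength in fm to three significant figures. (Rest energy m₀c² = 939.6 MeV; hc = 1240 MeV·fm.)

λ = 0.214 fm

Total energy E = KE + m₀c² = 4940 + 939.6 = 5879.6 MeV.
(pc)² = E² − (m₀c²)² = (5879.6)² − (939.6)² = 3.369 × 10⁷ MeV², so pc = 5804 MeV.
λ = hc/(pc) = 1240 MeV·fm / 5804 MeV = 0.214 fm.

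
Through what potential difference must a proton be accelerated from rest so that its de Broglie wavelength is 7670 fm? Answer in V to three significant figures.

V = 13.9 V

p = h/λ = 6.626 × 10⁻³⁴ / 7.670 × 10⁻¹² = 8.639 × 10⁻²³ kg·m/s.
KE = p²/(2m) = 2.230 × 10⁻¹⁸ J.
V = KE/e = 2.230 × 10⁻¹⁸ / (1.602 × 10⁻¹⁹) = 13.9 V.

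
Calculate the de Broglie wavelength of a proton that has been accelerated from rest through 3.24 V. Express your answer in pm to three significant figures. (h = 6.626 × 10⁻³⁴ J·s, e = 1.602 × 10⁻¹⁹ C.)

KE = eV = 1.602 × 10⁻¹⁹ × 3.240 = 5.190 × 10⁻¹⁹ J.
p = √(2mKE) = √(2 × 1.673 × 10⁻²⁷ × 5.190 × 10⁻¹⁹) = 4.167 × 10⁻²³ kg·m/s.
λ = h/p = 6.626 × 10⁻³⁴ / 4.167 × 10⁻²³ = 1.59 × 10⁻¹¹ m = 15.9 pm.

λ = 15.9 pm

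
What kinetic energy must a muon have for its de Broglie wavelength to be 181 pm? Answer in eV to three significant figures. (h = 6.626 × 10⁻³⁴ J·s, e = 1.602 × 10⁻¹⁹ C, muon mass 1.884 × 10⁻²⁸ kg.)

KE = 0.222 eV

p = h/λ = 6.626 × 10⁻³⁴ / 1.810 × 10⁻¹⁰ = 3.661 × 10⁻²⁴ kg·m/s.
KE = p²/(2m) = (3.661 × 10⁻²⁴)² / (2 × 1.884 × 10⁻²⁸) = 3.557 × 10⁻²⁰ J = 0.222 eV.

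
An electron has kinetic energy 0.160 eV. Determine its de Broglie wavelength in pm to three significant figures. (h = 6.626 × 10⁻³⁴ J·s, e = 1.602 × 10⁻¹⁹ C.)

λ = 3070 pm

KE = 0.160 eV = 2.563 × 10⁻²⁰ J.
p = √(2mKE) = √(2 × 9.109 × 10⁻³¹ × 2.563 × 10⁻²⁰) = 2.161 × 10⁻²⁵ kg·m/s.
λ = h/p = 6.626 × 10⁻³⁴ / 2.161 × 10⁻²⁵ = 3.07 × 10⁻⁹ m = 3070 pm.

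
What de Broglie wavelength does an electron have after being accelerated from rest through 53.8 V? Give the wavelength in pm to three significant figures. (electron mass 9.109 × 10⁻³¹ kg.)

λ = 167 pm

KE = eV = 1.602 × 10⁻¹⁹ × 53.80 = 8.619 × 10⁻¹⁸ J.
p = √(2mKE) = √(2 × 9.109 × 10⁻³¹ × 8.619 × 10⁻¹⁸) = 3.963 × 10⁻²⁴ kg·m/s.
λ = h/p = 6.626 × 10⁻³⁴ / 3.963 × 10⁻²⁴ = 1.67 × 10⁻¹⁰ m = 167 pm.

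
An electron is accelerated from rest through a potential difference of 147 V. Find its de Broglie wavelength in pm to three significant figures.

λ = 101 pm

KE = eV = 1.602 × 10⁻¹⁹ × 147.0 = 2.355 × 10⁻¹⁷ J.
p = √(2mKE) = √(2 × 9.109 × 10⁻³¹ × 2.355 × 10⁻¹⁷) = 6.550 × 10⁻²⁴ kg·m/s.
λ = h/p = 6.626 × 10⁻³⁴ / 6.550 × 10⁻²⁴ = 1.01 × 10⁻¹⁰ m = 101 pm.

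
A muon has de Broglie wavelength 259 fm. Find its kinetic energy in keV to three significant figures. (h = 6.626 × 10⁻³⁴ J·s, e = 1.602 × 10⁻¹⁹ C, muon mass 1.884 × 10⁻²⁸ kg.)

p = h/λ = 6.626 × 10⁻³⁴ / 2.590 × 10⁻¹³ = 2.558 × 10⁻²¹ kg·m/s.
KE = p²/(2m) = (2.558 × 10⁻²¹)² / (2 × 1.884 × 10⁻²⁸) = 1.737 × 10⁻¹⁴ J = 108 keV.

KE = 108 keV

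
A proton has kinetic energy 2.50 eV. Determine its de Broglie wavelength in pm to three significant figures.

KE = 2.50 eV = 4.005 × 10⁻¹⁹ J.
p = √(2mKE) = √(2 × 1.673 × 10⁻²⁷ × 4.005 × 10⁻¹⁹) = 3.661 × 10⁻²³ kg·m/s.
λ = h/p = 6.626 × 10⁻³⁴ / 3.661 × 10⁻²³ = 1.81 × 10⁻¹¹ m = 18.1 pm.

λ = 18.1 pm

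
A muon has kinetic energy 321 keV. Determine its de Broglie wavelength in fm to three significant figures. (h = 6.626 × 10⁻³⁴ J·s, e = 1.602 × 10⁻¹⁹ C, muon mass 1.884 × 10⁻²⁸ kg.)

KE = 321 keV = 5.142 × 10⁻¹⁴ J.
p = √(2mKE) = √(2 × 1.884 × 10⁻²⁸ × 5.142 × 10⁻¹⁴) = 4.402 × 10⁻²¹ kg·m/s.
λ = h/p = 6.626 × 10⁻³⁴ / 4.402 × 10⁻²¹ = 1.51 × 10⁻¹³ m = 151 fm.

λ = 151 fm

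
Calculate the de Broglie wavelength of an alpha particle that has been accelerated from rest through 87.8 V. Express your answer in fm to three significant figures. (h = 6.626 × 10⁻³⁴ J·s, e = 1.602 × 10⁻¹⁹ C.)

KE = 2eV = 2 × 1.602 × 10⁻¹⁹ × 87.80 = 2.813 × 10⁻¹⁷ J.
p = √(2mKE) = √(2 × 6.645 × 10⁻²⁷ × 2.813 × 10⁻¹⁷) = 6.114 × 10⁻²² kg·m/s.
λ = h/p = 6.626 × 10⁻³⁴ / 6.114 × 10⁻²² = 1.08 × 10⁻¹² m = 1080 fm.

λ = 1080 fm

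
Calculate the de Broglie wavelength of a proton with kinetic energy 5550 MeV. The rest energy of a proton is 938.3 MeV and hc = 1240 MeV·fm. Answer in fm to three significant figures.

λ = 0.193 fm

Total energy E = KE + m₀c² = 5550 + 938.3 = 6488.3 MeV.
(pc)² = E² − (m₀c²)² = (6488.3)² − (938.3)² = 4.122 × 10⁷ MeV², so pc = 6420 MeV.
λ = hc/(pc) = 1240 MeV·fm / 6420 MeV = 0.193 fm.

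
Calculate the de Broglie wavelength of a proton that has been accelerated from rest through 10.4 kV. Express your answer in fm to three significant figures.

λ = 281 fm

KE = eV = 1.602 × 10⁻¹⁹ × 1.040 × 10⁴ = 1.666 × 10⁻¹⁵ J.
p = √(2mKE) = √(2 × 1.673 × 10⁻²⁷ × 1.666 × 10⁻¹⁵) = 2.361 × 10⁻²¹ kg·m/s.
λ = h/p = 6.626 × 10⁻³⁴ / 2.361 × 10⁻²¹ = 2.81 × 10⁻¹³ m = 281 fm.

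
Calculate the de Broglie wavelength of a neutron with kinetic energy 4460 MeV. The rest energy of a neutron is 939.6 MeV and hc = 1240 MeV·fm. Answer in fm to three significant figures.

Total energy E = KE + m₀c² = 4460 + 939.6 = 5399.6 MeV.
(pc)² = E² − (m₀c²)² = (5399.6)² − (939.6)² = 2.827 × 10⁷ MeV², so pc = 5317 MeV.
λ = hc/(pc) = 1240 MeV·fm / 5317 MeV = 0.233 fm.

λ = 0.233 fm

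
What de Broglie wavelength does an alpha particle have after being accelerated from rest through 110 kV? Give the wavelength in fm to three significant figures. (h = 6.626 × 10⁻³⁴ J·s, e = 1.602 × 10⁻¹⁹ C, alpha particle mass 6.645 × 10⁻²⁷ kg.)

KE = 2eV = 2 × 1.602 × 10⁻¹⁹ × 1.100 × 10⁵ = 3.524 × 10⁻¹⁴ J.
p = √(2mKE) = √(2 × 6.645 × 10⁻²⁷ × 3.524 × 10⁻¹⁴) = 2.164 × 10⁻²⁰ kg·m/s.
λ = h/p = 6.626 × 10⁻³⁴ / 2.164 × 10⁻²⁰ = 3.06 × 10⁻¹⁴ m = 30.6 fm.

λ = 30.6 fm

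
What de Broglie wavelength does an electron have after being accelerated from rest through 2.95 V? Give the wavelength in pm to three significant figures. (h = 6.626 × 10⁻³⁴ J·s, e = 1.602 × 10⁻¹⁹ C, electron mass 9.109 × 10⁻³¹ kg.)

KE = eV = 1.602 × 10⁻¹⁹ × 2.950 = 4.726 × 10⁻¹⁹ J.
p = √(2mKE) = √(2 × 9.109 × 10⁻³¹ × 4.726 × 10⁻¹⁹) = 9.279 × 10⁻²⁵ kg·m/s.
λ = h/p = 6.626 × 10⁻³⁴ / 9.279 × 10⁻²⁵ = 7.14 × 10⁻¹⁰ m = 714 pm.

λ = 714 pm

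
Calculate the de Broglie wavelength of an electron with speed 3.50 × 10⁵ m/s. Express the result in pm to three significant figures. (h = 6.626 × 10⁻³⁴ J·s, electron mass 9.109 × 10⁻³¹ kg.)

λ = 2080 pm

p = mv = 9.109 × 10⁻³¹ × 3.50 × 10⁵ = 3.188 × 10⁻²⁵ kg·m/s.
λ = h/p = 6.626 × 10⁻³⁴ / 3.188 × 10⁻²⁵ = 2.08 × 10⁻⁹ m = 2080 pm.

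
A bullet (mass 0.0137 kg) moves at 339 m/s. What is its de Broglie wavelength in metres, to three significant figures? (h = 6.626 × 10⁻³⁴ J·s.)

λ = 1.43 × 10⁻³⁴ m

p = mv = 0.0137 × 339 = 4.644 kg·m/s.
λ = h/p = 6.626 × 10⁻³⁴ / 4.644 = 1.43 × 10⁻³⁴ m.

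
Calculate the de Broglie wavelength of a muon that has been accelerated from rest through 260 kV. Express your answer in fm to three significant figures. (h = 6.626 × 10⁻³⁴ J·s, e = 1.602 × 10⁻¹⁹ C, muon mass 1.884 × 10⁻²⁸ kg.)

λ = 167 fm

KE = eV = 1.602 × 10⁻¹⁹ × 2.600 × 10⁵ = 4.165 × 10⁻¹⁴ J.
p = √(2mKE) = √(2 × 1.884 × 10⁻²⁸ × 4.165 × 10⁻¹⁴) = 3.962 × 10⁻²¹ kg·m/s.
λ = h/p = 6.626 × 10⁻³⁴ / 3.962 × 10⁻²¹ = 1.67 × 10⁻¹³ m = 167 fm.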